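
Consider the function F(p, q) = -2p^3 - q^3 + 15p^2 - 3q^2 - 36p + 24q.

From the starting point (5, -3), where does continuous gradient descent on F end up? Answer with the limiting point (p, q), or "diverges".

diverges

F is separable, so gradient descent decouples: p follows -∂F/∂p, q follows -∂F/∂q.
∂F/∂p = -6(p - 3)(p - 2); at p=5 this is -36, so p increases.
∂F/∂q = -3(q - 2)(q + 4); at q=-3 this is 15, so q decreases.
The p-coordinate has no critical point in that direction and runs off to infinity.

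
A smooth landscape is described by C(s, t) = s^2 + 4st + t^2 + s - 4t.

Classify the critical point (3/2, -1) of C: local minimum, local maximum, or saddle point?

The Hessian of C is constant: H = [[2, 4], [4, 2]].
det(H) = 2·2 − 4² = -12.
Since det(H) < 0, H is indefinite and the critical point is a saddle point.

saddle point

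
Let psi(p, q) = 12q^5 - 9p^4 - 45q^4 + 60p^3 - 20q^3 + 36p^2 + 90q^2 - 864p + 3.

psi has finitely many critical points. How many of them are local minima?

2

psi separates as a function of p plus a function of q, so ∇psi=0 decouples.
∂psi/∂p = -36(p - 4)(p - 3)(p + 2) = 0 at p ∈ {-2, 3, 4}; ∂psi/∂q = 60q(q - 3)(q - 1)(q + 1) = 0 at q ∈ {-1, 0, 1, 3}.
The Hessian is diagonal: diag(psi_pp, psi_qq). Second derivatives: psi_pp(-2)=-1080, psi_pp(3)=180, psi_pp(4)=-216; psi_qq(-1)=-480, psi_qq(0)=180, psi_qq(1)=-240, psi_qq(3)=1440.
Local minima occur where both diagonal entries positive: (3, 0), (3, 3). Count: 2.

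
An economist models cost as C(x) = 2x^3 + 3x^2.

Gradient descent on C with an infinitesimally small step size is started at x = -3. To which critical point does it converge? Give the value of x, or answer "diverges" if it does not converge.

C'(x) = 6x(x + 1), so C'(-3) = 36.
Gradient descent moves in the -C' direction, i.e. x is decreasing.
There is no critical point below x=-3, and C' keeps the same sign, so the iterate runs off to −∞.

diverges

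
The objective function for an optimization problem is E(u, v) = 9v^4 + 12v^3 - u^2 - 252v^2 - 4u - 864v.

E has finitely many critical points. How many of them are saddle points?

E separates as a function of u plus a function of v, so ∇E=0 decouples.
∂E/∂u = -2(u + 2) = 0 at u ∈ {-2}; ∂E/∂v = 36(v - 4)(v + 2)(v + 3) = 0 at v ∈ {-3, -2, 4}.
The Hessian is diagonal: diag(E_uu, E_vv). Second derivatives: E_uu(-2)=-2; E_vv(-3)=252, E_vv(-2)=-216, E_vv(4)=1512.
Saddle points occur where the two diagonal entries have opposite signs: (-2, -3), (-2, 4). Count: 2.

2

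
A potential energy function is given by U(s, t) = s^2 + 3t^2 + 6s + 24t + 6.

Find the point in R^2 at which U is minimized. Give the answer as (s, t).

U(s,t) separates as P(s) + Q(t) + 6, so its minimum is min P + min Q + 6.
P'(s) = 2s + 6 vanishes at s ∈ {-3}; Q'(t) = 6(t + 4) vanishes at t ∈ {-4}.
Local minima of P (where P''>0): P(-3)=-9. Local minima of Q: Q(-4)=-48.
So the global minimum of U is P(-3) + Q(-4) + 6 = -9 − 48 + 6 = -51, attained at (-3, -4).

(-3, -4)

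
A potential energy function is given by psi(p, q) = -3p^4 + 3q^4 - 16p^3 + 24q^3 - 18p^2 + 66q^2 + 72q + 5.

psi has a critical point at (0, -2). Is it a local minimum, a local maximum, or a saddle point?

The mixed partial ∂²psi/∂p∂q is 0, so the Hessian at any point is diag(psi_pp, psi_qq) = diag(-12(3p^2 + 8p + 3), 12(3q^2 + 12q + 11)).
At (0, -2): H = diag(-36, -12).
Both eigenvalues are negative, so H is negative definite: a local maximum.

local maximum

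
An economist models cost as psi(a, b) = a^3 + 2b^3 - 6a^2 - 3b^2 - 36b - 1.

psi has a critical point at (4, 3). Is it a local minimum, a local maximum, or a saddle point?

local minimum

The mixed partial ∂²psi/∂a∂b is 0, so the Hessian at any point is diag(psi_aa, psi_bb) = diag(6(a - 2), 6(2b - 1)).
At (4, 3): H = diag(12, 30).
Both eigenvalues are positive, so H is positive definite: a local minimum.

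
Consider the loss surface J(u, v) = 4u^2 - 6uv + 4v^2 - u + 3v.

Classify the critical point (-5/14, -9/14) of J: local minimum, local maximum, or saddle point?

local minimum

The Hessian of J is constant: H = [[8, -6], [-6, 8]].
det(H) = 8·8 − (-6)² = 28.
det(H) > 0 and tr(H) = 16 > 0, so H is positive definite and the point is a local minimum.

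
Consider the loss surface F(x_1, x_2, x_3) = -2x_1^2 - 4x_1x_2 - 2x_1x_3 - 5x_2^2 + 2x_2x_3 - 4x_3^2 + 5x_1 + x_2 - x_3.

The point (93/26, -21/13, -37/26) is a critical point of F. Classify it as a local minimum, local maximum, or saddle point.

local maximum

The Hessian is constant: H = [[-4, -4, -2], [-4, -10, 2], [-2, 2, -8]].
Leading principal minors: Δ₁ = -4, Δ₂ = 24, Δ₃ = -104.
The minors alternate sign starting negative (−, +, −), so H is negative definite: a local maximum.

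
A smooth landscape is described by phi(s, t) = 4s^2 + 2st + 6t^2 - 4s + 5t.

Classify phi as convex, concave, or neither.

phi is quadratic, so its Hessian is the constant matrix H = [[8, 2], [2, 12]].
det(H) = 92, tr(H) = 20.
det(H) > 0 and tr(H) > 0, so H is positive definite everywhere: convex.

convex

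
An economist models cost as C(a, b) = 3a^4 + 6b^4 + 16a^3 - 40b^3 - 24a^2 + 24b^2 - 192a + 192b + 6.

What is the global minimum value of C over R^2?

-420

C(a,b) separates as P(a) + Q(b) + 6, so its minimum is min P + min Q + 6.
P'(a) = 12(a - 2)(a + 2)(a + 4) vanishes at a ∈ {-4, -2, 2}; Q'(b) = 24(b - 4)(b - 2)(b + 1) vanishes at b ∈ {-1, 2, 4}.
Local minima of P (where P''>0): P(-4)=128, P(2)=-304. Local minima of Q: Q(-1)=-122, Q(4)=128.
So the global minimum of C is P(2) + Q(-1) + 6 = -304 − 122 + 6 = -420, attained at (2, -1).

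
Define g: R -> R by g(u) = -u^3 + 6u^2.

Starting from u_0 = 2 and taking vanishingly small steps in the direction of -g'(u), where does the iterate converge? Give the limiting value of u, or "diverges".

g'(u) = -3u(u - 4), so g'(2) = 12.
Gradient descent moves in the -g' direction, i.e. u is decreasing.
The nearest critical point in that direction is u = 0, where g'' = 12 > 0 (a local minimum). The iterate converges there.

0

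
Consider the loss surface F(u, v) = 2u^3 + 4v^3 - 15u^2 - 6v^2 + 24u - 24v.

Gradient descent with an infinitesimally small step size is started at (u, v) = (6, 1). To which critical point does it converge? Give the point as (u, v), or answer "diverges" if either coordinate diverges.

F is separable, so gradient descent decouples: u follows -∂F/∂u, v follows -∂F/∂v.
∂F/∂u = 6(u - 4)(u - 1); at u=6 this is 60, so u decreases.
∂F/∂v = 12(v - 2)(v + 1); at v=1 this is -24, so v increases.
u converges to its nearest critical value 4 (a local min of the u-part); v converges to 2. The iterate converges to (4, 2).

(4, 2)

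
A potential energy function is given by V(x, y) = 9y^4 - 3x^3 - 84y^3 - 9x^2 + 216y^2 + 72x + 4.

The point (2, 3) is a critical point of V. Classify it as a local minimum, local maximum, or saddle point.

local maximum

The mixed partial ∂²V/∂x∂y is 0, so the Hessian at any point is diag(V_xx, V_yy) = diag(-18(x + 1), 36(3y^2 - 14y + 12)).
At (2, 3): H = diag(-54, -108).
Both eigenvalues are negative, so H is negative definite: a local maximum.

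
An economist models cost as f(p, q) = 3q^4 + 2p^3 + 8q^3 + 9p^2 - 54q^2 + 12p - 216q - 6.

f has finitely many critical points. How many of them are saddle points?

f separates as a function of p plus a function of q, so ∇f=0 decouples.
∂f/∂p = 6(p + 1)(p + 2) = 0 at p ∈ {-2, -1}; ∂f/∂q = 12(q - 3)(q + 2)(q + 3) = 0 at q ∈ {-3, -2, 3}.
The Hessian is diagonal: diag(f_pp, f_qq). Second derivatives: f_pp(-2)=-6, f_pp(-1)=6; f_qq(-3)=72, f_qq(-2)=-60, f_qq(3)=360.
Saddle points occur where the two diagonal entries have opposite signs: (-2, -3), (-2, 3), (-1, -2). Count: 3.

3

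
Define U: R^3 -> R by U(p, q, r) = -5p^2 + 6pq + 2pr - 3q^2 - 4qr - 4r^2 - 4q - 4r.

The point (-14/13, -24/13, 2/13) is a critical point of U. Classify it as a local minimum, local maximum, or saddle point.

local maximum

The Hessian is constant: H = [[-10, 6, 2], [6, -6, -4], [2, -4, -8]].
Leading principal minors: Δ₁ = -10, Δ₂ = 24, Δ₃ = -104.
The minors alternate sign starting negative (−, +, −), so H is negative definite: a local maximum.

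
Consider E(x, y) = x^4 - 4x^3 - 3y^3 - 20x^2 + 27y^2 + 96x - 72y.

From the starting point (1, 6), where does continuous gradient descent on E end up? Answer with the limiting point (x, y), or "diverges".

E is separable, so gradient descent decouples: x follows -∂E/∂x, y follows -∂E/∂y.
∂E/∂x = 4(x - 4)(x - 2)(x + 3); at x=1 this is 48, so x decreases.
∂E/∂y = -9(y - 4)(y - 2); at y=6 this is -72, so y increases.
The y-coordinate has no critical point in that direction and runs off to infinity.

diverges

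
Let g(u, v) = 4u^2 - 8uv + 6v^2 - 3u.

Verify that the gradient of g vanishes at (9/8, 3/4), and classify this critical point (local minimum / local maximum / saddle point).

local minimum

∇g = (8u - 8v - 3, -8u + 12v); substituting (9/8, 3/4) gives ∇g = (0, 0), so (9/8, 3/4) is indeed a critical point.
The Hessian of g is constant: H = [[8, -8], [-8, 12]].
det(H) = 8·12 − (-8)² = 32.
det(H) > 0 and tr(H) = 20 > 0, so H is positive definite and the point is a local minimum.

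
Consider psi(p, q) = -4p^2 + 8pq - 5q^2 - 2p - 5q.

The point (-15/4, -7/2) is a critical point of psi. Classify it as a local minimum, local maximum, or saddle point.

local maximum

The Hessian of psi is constant: H = [[-8, 8], [8, -10]].
det(H) = (-8)·(-10) − 8² = 16.
det(H) > 0 and tr(H) = -18 < 0, so H is negative definite and the point is a local maximum.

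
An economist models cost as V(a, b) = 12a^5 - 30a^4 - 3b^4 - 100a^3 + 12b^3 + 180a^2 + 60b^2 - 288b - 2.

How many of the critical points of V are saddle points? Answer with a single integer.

6

V separates as a function of a plus a function of b, so ∇V=0 decouples.
∂V/∂a = 60a(a - 3)(a - 1)(a + 2) = 0 at a ∈ {-2, 0, 1, 3}; ∂V/∂b = -12(b - 4)(b - 2)(b + 3) = 0 at b ∈ {-3, 2, 4}.
The Hessian is diagonal: diag(V_aa, V_bb). Second derivatives: V_aa(-2)=-1800, V_aa(0)=360, V_aa(1)=-360, V_aa(3)=1800; V_bb(-3)=-420, V_bb(2)=120, V_bb(4)=-168.
Saddle points occur where the two diagonal entries have opposite signs: (-2, 2), (0, -3), (0, 4), (1, 2), (3, -3), (3, 4). Count: 6.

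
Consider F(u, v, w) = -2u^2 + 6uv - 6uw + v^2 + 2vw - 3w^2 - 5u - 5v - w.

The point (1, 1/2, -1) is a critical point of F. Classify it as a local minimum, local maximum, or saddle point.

saddle point

The Hessian is constant: H = [[-4, 6, -6], [6, 2, 2], [-6, 2, -6]].
Leading principal minors: Δ₁ = -4, Δ₂ = -44, Δ₃ = 64.
The minors fit neither the all-positive nor the alternating-sign pattern, so H is indefinite: a saddle point.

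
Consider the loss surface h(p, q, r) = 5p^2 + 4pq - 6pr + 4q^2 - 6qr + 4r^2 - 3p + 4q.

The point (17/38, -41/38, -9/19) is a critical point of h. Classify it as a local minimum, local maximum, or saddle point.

The Hessian is constant: H = [[10, 4, -6], [4, 8, -6], [-6, -6, 8]].
Leading principal minors: Δ₁ = 10, Δ₂ = 64, Δ₃ = 152.
All leading minors are positive, so H is positive definite: a local minimum.

local minimum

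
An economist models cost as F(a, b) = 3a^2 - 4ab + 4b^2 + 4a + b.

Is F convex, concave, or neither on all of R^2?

convex

F is quadratic, so its Hessian is the constant matrix H = [[6, -4], [-4, 8]].
det(H) = 32, tr(H) = 14.
det(H) > 0 and tr(H) > 0, so H is positive definite everywhere: convex.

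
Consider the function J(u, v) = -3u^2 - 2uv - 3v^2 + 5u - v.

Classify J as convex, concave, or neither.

J is quadratic, so its Hessian is the constant matrix H = [[-6, -2], [-2, -6]].
det(H) = 32, tr(H) = -12.
det(H) > 0 and tr(H) < 0, so H is negative definite everywhere: concave.

concave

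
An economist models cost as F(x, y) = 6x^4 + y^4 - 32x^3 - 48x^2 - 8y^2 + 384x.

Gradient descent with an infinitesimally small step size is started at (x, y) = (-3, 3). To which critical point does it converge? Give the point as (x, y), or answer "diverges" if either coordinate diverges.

(-2, 2)

F is separable, so gradient descent decouples: x follows -∂F/∂x, y follows -∂F/∂y.
∂F/∂x = 24(x - 4)(x - 2)(x + 2); at x=-3 this is -840, so x increases.
∂F/∂y = 4y(y - 2)(y + 2); at y=3 this is 60, so y decreases.
x converges to its nearest critical value -2 (a local min of the x-part); y converges to 2. The iterate converges to (-2, 2).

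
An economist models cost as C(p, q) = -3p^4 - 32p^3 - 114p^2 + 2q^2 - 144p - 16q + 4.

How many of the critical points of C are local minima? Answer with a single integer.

1

C separates as a function of p plus a function of q, so ∇C=0 decouples.
∂C/∂p = -12(p + 1)(p + 3)(p + 4) = 0 at p ∈ {-4, -3, -1}; ∂C/∂q = 4(q - 4) = 0 at q ∈ {4}.
The Hessian is diagonal: diag(C_pp, C_qq). Second derivatives: C_pp(-4)=-36, C_pp(-3)=24, C_pp(-1)=-72; C_qq(4)=4.
Local minima occur where both diagonal entries positive: (-3, 4). Count: 1.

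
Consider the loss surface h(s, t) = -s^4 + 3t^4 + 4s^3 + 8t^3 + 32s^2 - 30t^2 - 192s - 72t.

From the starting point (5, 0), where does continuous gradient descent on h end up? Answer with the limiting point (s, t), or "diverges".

diverges

h is separable, so gradient descent decouples: s follows -∂h/∂s, t follows -∂h/∂t.
∂h/∂s = -4(s - 4)(s - 3)(s + 4); at s=5 this is -72, so s increases.
∂h/∂t = 12(t - 2)(t + 1)(t + 3); at t=0 this is -72, so t increases.
The s-coordinate has no critical point in that direction and runs off to infinity.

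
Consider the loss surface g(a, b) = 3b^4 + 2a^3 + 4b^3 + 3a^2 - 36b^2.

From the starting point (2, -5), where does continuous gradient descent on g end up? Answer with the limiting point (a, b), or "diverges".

g is separable, so gradient descent decouples: a follows -∂g/∂a, b follows -∂g/∂b.
∂g/∂a = 6a(a + 1); at a=2 this is 36, so a decreases.
∂g/∂b = 12b(b - 2)(b + 3); at b=-5 this is -840, so b increases.
a converges to its nearest critical value 0 (a local min of the a-part); b converges to -3. The iterate converges to (0, -3).

(0, -3)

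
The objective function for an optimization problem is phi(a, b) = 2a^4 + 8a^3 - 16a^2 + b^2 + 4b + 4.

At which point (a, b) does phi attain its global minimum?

(-4, -2)

phi(a,b) separates as P(a) + Q(b) + 4, so its minimum is min P + min Q + 4.
P'(a) = 8a(a - 1)(a + 4) vanishes at a ∈ {-4, 0, 1}; Q'(b) = 2b + 4 vanishes at b ∈ {-2}.
Local minima of P (where P''>0): P(-4)=-256, P(1)=-6. Local minima of Q: Q(-2)=-4.
So the global minimum of phi is P(-4) + Q(-2) + 4 = -256 − 4 + 4 = -256, attained at (-4, -2).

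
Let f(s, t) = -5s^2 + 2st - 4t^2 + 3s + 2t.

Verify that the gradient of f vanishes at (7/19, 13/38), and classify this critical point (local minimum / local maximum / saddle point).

local maximum

∇f = (-10s + 2t + 3, 2s - 8t + 2); substituting (7/19, 13/38) gives ∇f = (0, 0), so (7/19, 13/38) is indeed a critical point.
The Hessian of f is constant: H = [[-10, 2], [2, -8]].
det(H) = (-10)·(-8) − 2² = 76.
det(H) > 0 and tr(H) = -18 < 0, so H is negative definite and the point is a local maximum.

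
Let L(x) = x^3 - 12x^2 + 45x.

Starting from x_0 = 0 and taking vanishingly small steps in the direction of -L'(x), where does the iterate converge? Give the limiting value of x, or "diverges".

L'(x) = 3(x - 5)(x - 3), so L'(0) = 45.
Gradient descent moves in the -L' direction, i.e. x is decreasing.
There is no critical point below x=0, and L' keeps the same sign, so the iterate runs off to −∞.

diverges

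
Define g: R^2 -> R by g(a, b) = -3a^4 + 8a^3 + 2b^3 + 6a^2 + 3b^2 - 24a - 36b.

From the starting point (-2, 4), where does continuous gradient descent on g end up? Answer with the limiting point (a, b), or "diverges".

g is separable, so gradient descent decouples: a follows -∂g/∂a, b follows -∂g/∂b.
∂g/∂a = -12(a - 2)(a - 1)(a + 1); at a=-2 this is 144, so a decreases.
∂g/∂b = 6(b - 2)(b + 3); at b=4 this is 84, so b decreases.
The a-coordinate has no critical point in that direction and runs off to infinity.

diverges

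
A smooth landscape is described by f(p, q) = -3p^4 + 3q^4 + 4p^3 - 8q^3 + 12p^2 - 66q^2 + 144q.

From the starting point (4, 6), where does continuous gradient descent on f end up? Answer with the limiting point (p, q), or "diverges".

f is separable, so gradient descent decouples: p follows -∂f/∂p, q follows -∂f/∂q.
∂f/∂p = -12p(p - 2)(p + 1); at p=4 this is -480, so p increases.
∂f/∂q = 12(q - 4)(q - 1)(q + 3); at q=6 this is 1080, so q decreases.
The p-coordinate has no critical point in that direction and runs off to infinity.

diverges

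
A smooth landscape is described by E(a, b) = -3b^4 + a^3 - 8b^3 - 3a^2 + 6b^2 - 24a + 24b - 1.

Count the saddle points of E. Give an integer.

3

E separates as a function of a plus a function of b, so ∇E=0 decouples.
∂E/∂a = 3(a - 4)(a + 2) = 0 at a ∈ {-2, 4}; ∂E/∂b = -12(b - 1)(b + 1)(b + 2) = 0 at b ∈ {-2, -1, 1}.
The Hessian is diagonal: diag(E_aa, E_bb). Second derivatives: E_aa(-2)=-18, E_aa(4)=18; E_bb(-2)=-36, E_bb(-1)=24, E_bb(1)=-72.
Saddle points occur where the two diagonal entries have opposite signs: (-2, -1), (4, -2), (4, 1). Count: 3.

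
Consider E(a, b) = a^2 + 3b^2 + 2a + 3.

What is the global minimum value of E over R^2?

E(a,b) separates as P(a) + Q(b) + 3, so its minimum is min P + min Q + 3.
P'(a) = 2a + 2 vanishes at a ∈ {-1}; Q'(b) = 6b vanishes at b ∈ {0}.
Local minima of P (where P''>0): P(-1)=-1. Local minima of Q: Q(0)=0.
So the global minimum of E is P(-1) + Q(0) + 3 = -1 + 0 + 3 = 2, attained at (-1, 0).

2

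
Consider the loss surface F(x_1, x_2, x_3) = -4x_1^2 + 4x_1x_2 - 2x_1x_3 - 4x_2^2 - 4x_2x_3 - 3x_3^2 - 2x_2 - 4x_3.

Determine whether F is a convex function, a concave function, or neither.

concave

F is quadratic, so its Hessian is the constant matrix H = [[-8, 4, -2], [4, -8, -4], [-2, -4, -6]].
Leading principal minors: -8, 48, -64.
Signs alternate −, +, − ⇒ H ≺ 0 ⇒ concave.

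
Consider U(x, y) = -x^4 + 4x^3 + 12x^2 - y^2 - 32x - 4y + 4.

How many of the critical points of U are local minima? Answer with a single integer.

0

U separates as a function of x plus a function of y, so ∇U=0 decouples.
∂U/∂x = -4(x - 4)(x - 1)(x + 2) = 0 at x ∈ {-2, 1, 4}; ∂U/∂y = -2(y + 2) = 0 at y ∈ {-2}.
The Hessian is diagonal: diag(U_xx, U_yy). Second derivatives: U_xx(-2)=-72, U_xx(1)=36, U_xx(4)=-72; U_yy(-2)=-2.
Local minima occur where both diagonal entries positive: none. Count: 0.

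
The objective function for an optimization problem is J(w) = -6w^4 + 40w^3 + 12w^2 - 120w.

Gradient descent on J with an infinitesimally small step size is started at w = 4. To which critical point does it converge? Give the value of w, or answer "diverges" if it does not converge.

1

J'(w) = -24(w - 5)(w - 1)(w + 1), so J'(4) = 360.
Gradient descent moves in the -J' direction, i.e. w is decreasing.
The nearest critical point in that direction is w = 1, where J'' = 192 > 0 (a local minimum). The iterate converges there.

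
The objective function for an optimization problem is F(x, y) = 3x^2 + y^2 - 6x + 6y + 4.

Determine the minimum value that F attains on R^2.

-8

F(x,y) separates as P(x) + Q(y) + 4, so its minimum is min P + min Q + 4.
P'(x) = 6x - 6 vanishes at x ∈ {1}; Q'(y) = 2y + 6 vanishes at y ∈ {-3}.
Local minima of P (where P''>0): P(1)=-3. Local minima of Q: Q(-3)=-9.
So the global minimum of F is P(1) + Q(-3) + 4 = -3 − 9 + 4 = -8, attained at (1, -3).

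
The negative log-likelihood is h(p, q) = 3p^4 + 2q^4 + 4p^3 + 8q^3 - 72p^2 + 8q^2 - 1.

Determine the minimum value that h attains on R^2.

-641

h(p,q) separates as A(p) + B(q) − 1, so its minimum is min A + min B − 1.
A'(p) = 12p(p - 3)(p + 4) vanishes at p ∈ {-4, 0, 3}; B'(q) = 8q(q + 1)(q + 2) vanishes at q ∈ {-2, -1, 0}.
Local minima of A (where A''>0): A(-4)=-640, A(3)=-297. Local minima of B: B(-2)=0, B(0)=0.
So the global minimum of h is A(-4) + B(-2) − 1 = -640 + 0 − 1 = -641, attained at (-4, -2).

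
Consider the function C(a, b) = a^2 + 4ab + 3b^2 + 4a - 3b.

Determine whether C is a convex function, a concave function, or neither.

C is quadratic, so its Hessian is the constant matrix H = [[2, 4], [4, 6]].
det(H) = -4, tr(H) = 8.
det(H) < 0, so H is indefinite: neither convex nor concave.

neither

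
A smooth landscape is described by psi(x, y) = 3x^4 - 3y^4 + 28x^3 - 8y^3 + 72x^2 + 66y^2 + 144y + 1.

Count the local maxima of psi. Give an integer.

psi separates as a function of x plus a function of y, so ∇psi=0 decouples.
∂psi/∂x = 12x(x + 3)(x + 4) = 0 at x ∈ {-4, -3, 0}; ∂psi/∂y = -12(y - 3)(y + 1)(y + 4) = 0 at y ∈ {-4, -1, 3}.
The Hessian is diagonal: diag(psi_xx, psi_yy). Second derivatives: psi_xx(-4)=48, psi_xx(-3)=-36, psi_xx(0)=144; psi_yy(-4)=-252, psi_yy(-1)=144, psi_yy(3)=-336.
Local maxima occur where both diagonal entries negative: (-3, -4), (-3, 3). Count: 2.

2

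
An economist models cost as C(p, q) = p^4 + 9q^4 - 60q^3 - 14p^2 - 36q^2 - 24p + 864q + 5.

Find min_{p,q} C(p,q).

C(p,q) separates as A(p) + B(q) + 5, so its minimum is min A + min B + 5.
A'(p) = 4(p - 3)(p + 1)(p + 2) vanishes at p ∈ {-2, -1, 3}; B'(q) = 36(q - 4)(q - 3)(q + 2) vanishes at q ∈ {-2, 3, 4}.
Local minima of A (where A''>0): A(-2)=8, A(3)=-117. Local minima of B: B(-2)=-1248, B(4)=1344.
So the global minimum of C is A(3) + B(-2) + 5 = -117 − 1248 + 5 = -1360, attained at (3, -2).

-1360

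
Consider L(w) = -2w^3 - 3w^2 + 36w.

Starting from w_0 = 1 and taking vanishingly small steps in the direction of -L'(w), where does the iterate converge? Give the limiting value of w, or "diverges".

-3

L'(w) = -6(w - 2)(w + 3), so L'(1) = 24.
Gradient descent moves in the -L' direction, i.e. w is decreasing.
The nearest critical point in that direction is w = -3, where L'' = 30 > 0 (a local minimum). The iterate converges there.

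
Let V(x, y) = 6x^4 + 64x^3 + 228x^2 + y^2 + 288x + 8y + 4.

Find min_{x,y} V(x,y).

-130

V(x,y) separates as P(x) + Q(y) + 4, so its minimum is min P + min Q + 4.
P'(x) = 24(x + 1)(x + 3)(x + 4) vanishes at x ∈ {-4, -3, -1}; Q'(y) = 2y + 8 vanishes at y ∈ {-4}.
Local minima of P (where P''>0): P(-4)=-64, P(-1)=-118. Local minima of Q: Q(-4)=-16.
So the global minimum of V is P(-1) + Q(-4) + 4 = -118 − 16 + 4 = -130, attained at (-1, -4).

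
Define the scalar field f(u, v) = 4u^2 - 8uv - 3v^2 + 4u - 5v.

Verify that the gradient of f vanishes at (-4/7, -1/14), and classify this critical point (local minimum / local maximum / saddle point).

saddle point

∇f = (8u - 8v + 4, -8u - 6v - 5); substituting (-4/7, -1/14) gives ∇f = (0, 0), so (-4/7, -1/14) is indeed a critical point.
The Hessian of f is constant: H = [[8, -8], [-8, -6]].
det(H) = 8·(-6) − (-8)² = -112.
Since det(H) < 0, H is indefinite and the critical point is a saddle point.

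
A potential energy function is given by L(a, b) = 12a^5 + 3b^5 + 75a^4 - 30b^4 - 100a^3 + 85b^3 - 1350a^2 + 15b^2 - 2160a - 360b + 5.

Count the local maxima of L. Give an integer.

L separates as a function of a plus a function of b, so ∇L=0 decouples.
∂L/∂a = 60(a - 3)(a + 1)(a + 3)(a + 4) = 0 at a ∈ {-4, -3, -1, 3}; ∂L/∂b = 15(b - 4)(b - 3)(b - 2)(b + 1) = 0 at b ∈ {-1, 2, 3, 4}.
The Hessian is diagonal: diag(L_aa, L_bb). Second derivatives: L_aa(-4)=-1260, L_aa(-3)=720, L_aa(-1)=-1440, L_aa(3)=10080; L_bb(-1)=-900, L_bb(2)=90, L_bb(3)=-60, L_bb(4)=150.
Local maxima occur where both diagonal entries negative: (-4, -1), (-4, 3), (-1, -1), (-1, 3). Count: 4.

4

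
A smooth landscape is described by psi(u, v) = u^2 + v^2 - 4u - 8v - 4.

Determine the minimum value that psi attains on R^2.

-24

psi(u,v) separates as P(u) + Q(v) − 4, so its minimum is min P + min Q − 4.
P'(u) = 2u - 4 vanishes at u ∈ {2}; Q'(v) = 2v - 8 vanishes at v ∈ {4}.
Local minima of P (where P''>0): P(2)=-4. Local minima of Q: Q(4)=-16.
So the global minimum of psi is P(2) + Q(4) − 4 = -4 − 16 − 4 = -24, attained at (2, 4).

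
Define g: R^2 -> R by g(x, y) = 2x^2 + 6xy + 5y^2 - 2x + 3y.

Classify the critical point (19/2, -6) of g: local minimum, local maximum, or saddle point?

The Hessian of g is constant: H = [[4, 6], [6, 10]].
det(H) = 4·10 − 6² = 4.
det(H) > 0 and tr(H) = 14 > 0, so H is positive definite and the point is a local minimum.

local minimum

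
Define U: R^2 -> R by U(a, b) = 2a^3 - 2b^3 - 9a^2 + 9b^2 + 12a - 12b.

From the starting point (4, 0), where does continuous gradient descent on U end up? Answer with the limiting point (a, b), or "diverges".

(2, 1)

U is separable, so gradient descent decouples: a follows -∂U/∂a, b follows -∂U/∂b.
∂U/∂a = 6(a - 2)(a - 1); at a=4 this is 36, so a decreases.
∂U/∂b = -6(b - 2)(b - 1); at b=0 this is -12, so b increases.
a converges to its nearest critical value 2 (a local min of the a-part); b converges to 1. The iterate converges to (2, 1).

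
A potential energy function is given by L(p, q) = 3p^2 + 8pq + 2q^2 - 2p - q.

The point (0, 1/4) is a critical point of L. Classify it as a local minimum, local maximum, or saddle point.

The Hessian of L is constant: H = [[6, 8], [8, 4]].
det(H) = 6·4 − 8² = -40.
Since det(H) < 0, H is indefinite and the critical point is a saddle point.

saddle point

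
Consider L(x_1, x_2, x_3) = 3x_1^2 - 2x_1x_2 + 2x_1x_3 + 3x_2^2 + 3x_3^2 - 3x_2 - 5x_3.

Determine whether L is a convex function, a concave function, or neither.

L is quadratic, so its Hessian is the constant matrix H = [[6, -2, 2], [-2, 6, 0], [2, 0, 6]].
Leading principal minors: 6, 32, 168.
All positive ⇒ H ≻ 0 ⇒ convex.

convex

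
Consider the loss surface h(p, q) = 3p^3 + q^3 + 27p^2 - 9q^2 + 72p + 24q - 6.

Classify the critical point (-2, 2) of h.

The mixed partial ∂²h/∂p∂q is 0, so the Hessian at any point is diag(h_pp, h_qq) = diag(18(p + 3), 6(q - 3)).
At (-2, 2): H = diag(18, -6).
The eigenvalues have opposite signs, so H is indefinite: a saddle point.

saddle point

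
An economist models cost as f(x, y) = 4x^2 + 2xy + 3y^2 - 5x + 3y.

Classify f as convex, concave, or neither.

f is quadratic, so its Hessian is the constant matrix H = [[8, 2], [2, 6]].
det(H) = 44, tr(H) = 14.
det(H) > 0 and tr(H) > 0, so H is positive definite everywhere: convex.

convex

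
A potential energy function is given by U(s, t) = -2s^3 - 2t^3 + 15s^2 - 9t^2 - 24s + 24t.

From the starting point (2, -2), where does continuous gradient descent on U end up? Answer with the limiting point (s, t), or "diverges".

(1, -4)

U is separable, so gradient descent decouples: s follows -∂U/∂s, t follows -∂U/∂t.
∂U/∂s = -6(s - 4)(s - 1); at s=2 this is 12, so s decreases.
∂U/∂t = -6(t - 1)(t + 4); at t=-2 this is 36, so t decreases.
s converges to its nearest critical value 1 (a local min of the s-part); t converges to -4. The iterate converges to (1, -4).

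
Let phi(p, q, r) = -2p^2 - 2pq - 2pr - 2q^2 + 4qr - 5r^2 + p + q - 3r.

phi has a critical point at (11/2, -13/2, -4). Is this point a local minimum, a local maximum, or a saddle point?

The Hessian is constant: H = [[-4, -2, -2], [-2, -4, 4], [-2, 4, -10]].
Leading principal minors: Δ₁ = -4, Δ₂ = 12, Δ₃ = -8.
The minors alternate sign starting negative (−, +, −), so H is negative definite: a local maximum.

local maximum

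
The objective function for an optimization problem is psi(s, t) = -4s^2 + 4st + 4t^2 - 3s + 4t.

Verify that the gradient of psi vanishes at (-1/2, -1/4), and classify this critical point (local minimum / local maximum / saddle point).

∇psi = (-8s + 4t - 3, 4s + 8t + 4); substituting (-1/2, -1/4) gives ∇psi = (0, 0), so (-1/2, -1/4) is indeed a critical point.
The Hessian of psi is constant: H = [[-8, 4], [4, 8]].
det(H) = (-8)·8 − 4² = -80.
Since det(H) < 0, H is indefinite and the critical point is a saddle point.

saddle point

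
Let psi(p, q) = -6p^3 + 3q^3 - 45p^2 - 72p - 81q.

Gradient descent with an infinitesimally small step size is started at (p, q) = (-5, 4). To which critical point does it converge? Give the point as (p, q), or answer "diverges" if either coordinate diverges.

(-4, 3)

psi is separable, so gradient descent decouples: p follows -∂psi/∂p, q follows -∂psi/∂q.
∂psi/∂p = -18(p + 1)(p + 4); at p=-5 this is -72, so p increases.
∂psi/∂q = 9(q - 3)(q + 3); at q=4 this is 63, so q decreases.
p converges to its nearest critical value -4 (a local min of the p-part); q converges to 3. The iterate converges to (-4, 3).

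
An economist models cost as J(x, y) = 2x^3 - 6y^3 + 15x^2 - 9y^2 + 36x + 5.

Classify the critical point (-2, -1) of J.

The mixed partial ∂²J/∂x∂y is 0, so the Hessian at any point is diag(J_xx, J_yy) = diag(6(2x + 5), -18(2y + 1)).
At (-2, -1): H = diag(6, 18).
Both eigenvalues are positive, so H is positive definite: a local minimum.

local minimum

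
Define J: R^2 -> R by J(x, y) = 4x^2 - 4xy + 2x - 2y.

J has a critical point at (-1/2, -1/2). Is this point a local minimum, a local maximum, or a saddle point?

The Hessian of J is constant: H = [[8, -4], [-4, 0]].
det(H) = 8·0 − (-4)² = -16.
Since det(H) < 0, H is indefinite and the critical point is a saddle point.

saddle point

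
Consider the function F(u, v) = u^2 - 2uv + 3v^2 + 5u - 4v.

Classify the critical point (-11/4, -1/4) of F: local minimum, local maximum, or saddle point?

local minimum

The Hessian of F is constant: H = [[2, -2], [-2, 6]].
det(H) = 2·6 − (-2)² = 8.
det(H) > 0 and tr(H) = 8 > 0, so H is positive definite and the point is a local minimum.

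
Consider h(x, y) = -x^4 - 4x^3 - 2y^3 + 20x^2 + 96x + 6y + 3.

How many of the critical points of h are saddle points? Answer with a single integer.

h separates as a function of x plus a function of y, so ∇h=0 decouples.
∂h/∂x = -4(x - 3)(x + 2)(x + 4) = 0 at x ∈ {-4, -2, 3}; ∂h/∂y = -6(y - 1)(y + 1) = 0 at y ∈ {-1, 1}.
The Hessian is diagonal: diag(h_xx, h_yy). Second derivatives: h_xx(-4)=-56, h_xx(-2)=40, h_xx(3)=-140; h_yy(-1)=12, h_yy(1)=-12.
Saddle points occur where the two diagonal entries have opposite signs: (-4, -1), (-2, 1), (3, -1). Count: 3.

3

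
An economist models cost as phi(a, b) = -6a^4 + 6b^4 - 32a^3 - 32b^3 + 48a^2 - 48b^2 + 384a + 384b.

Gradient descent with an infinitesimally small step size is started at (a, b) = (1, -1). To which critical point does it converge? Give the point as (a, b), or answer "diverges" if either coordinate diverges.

(-2, -2)

phi is separable, so gradient descent decouples: a follows -∂phi/∂a, b follows -∂phi/∂b.
∂phi/∂a = -24(a - 2)(a + 2)(a + 4); at a=1 this is 360, so a decreases.
∂phi/∂b = 24(b - 4)(b - 2)(b + 2); at b=-1 this is 360, so b decreases.
a converges to its nearest critical value -2 (a local min of the a-part); b converges to -2. The iterate converges to (-2, -2).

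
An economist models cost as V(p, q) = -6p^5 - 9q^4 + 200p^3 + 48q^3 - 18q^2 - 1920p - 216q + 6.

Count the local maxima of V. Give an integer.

4

V separates as a function of p plus a function of q, so ∇V=0 decouples.
∂V/∂p = -30(p - 4)(p - 2)(p + 2)(p + 4) = 0 at p ∈ {-4, -2, 2, 4}; ∂V/∂q = -36(q - 3)(q - 2)(q + 1) = 0 at q ∈ {-1, 2, 3}.
The Hessian is diagonal: diag(V_pp, V_qq). Second derivatives: V_pp(-4)=2880, V_pp(-2)=-1440, V_pp(2)=1440, V_pp(4)=-2880; V_qq(-1)=-432, V_qq(2)=108, V_qq(3)=-144.
Local maxima occur where both diagonal entries negative: (-2, -1), (-2, 3), (4, -1), (4, 3). Count: 4.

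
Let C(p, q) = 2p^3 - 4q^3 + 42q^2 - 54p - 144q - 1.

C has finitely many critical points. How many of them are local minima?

1

C separates as a function of p plus a function of q, so ∇C=0 decouples.
∂C/∂p = 6(p - 3)(p + 3) = 0 at p ∈ {-3, 3}; ∂C/∂q = -12(q - 4)(q - 3) = 0 at q ∈ {3, 4}.
The Hessian is diagonal: diag(C_pp, C_qq). Second derivatives: C_pp(-3)=-36, C_pp(3)=36; C_qq(3)=12, C_qq(4)=-12.
Local minima occur where both diagonal entries positive: (3, 3). Count: 1.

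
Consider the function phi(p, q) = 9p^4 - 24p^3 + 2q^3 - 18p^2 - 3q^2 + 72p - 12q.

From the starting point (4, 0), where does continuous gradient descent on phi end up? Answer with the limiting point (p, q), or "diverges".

phi is separable, so gradient descent decouples: p follows -∂phi/∂p, q follows -∂phi/∂q.
∂phi/∂p = 36(p - 2)(p - 1)(p + 1); at p=4 this is 1080, so p decreases.
∂phi/∂q = 6(q - 2)(q + 1); at q=0 this is -12, so q increases.
p converges to its nearest critical value 2 (a local min of the p-part); q converges to 2. The iterate converges to (2, 2).

(2, 2)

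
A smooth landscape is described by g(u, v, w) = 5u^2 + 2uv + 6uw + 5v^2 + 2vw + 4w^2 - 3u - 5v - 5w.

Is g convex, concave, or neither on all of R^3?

g is quadratic, so its Hessian is the constant matrix H = [[10, 2, 6], [2, 10, 2], [6, 2, 8]].
Leading principal minors: 10, 96, 416.
All positive ⇒ H ≻ 0 ⇒ convex.

convex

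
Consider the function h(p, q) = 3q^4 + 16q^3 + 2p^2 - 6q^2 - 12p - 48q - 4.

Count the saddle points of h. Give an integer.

1

h separates as a function of p plus a function of q, so ∇h=0 decouples.
∂h/∂p = 4(p - 3) = 0 at p ∈ {3}; ∂h/∂q = 12(q - 1)(q + 1)(q + 4) = 0 at q ∈ {-4, -1, 1}.
The Hessian is diagonal: diag(h_pp, h_qq). Second derivatives: h_pp(3)=4; h_qq(-4)=180, h_qq(-1)=-72, h_qq(1)=120.
Saddle points occur where the two diagonal entries have opposite signs: (3, -1). Count: 1.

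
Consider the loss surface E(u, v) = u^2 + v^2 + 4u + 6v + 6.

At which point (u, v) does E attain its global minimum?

E(u,v) separates as P(u) + Q(v) + 6, so its minimum is min P + min Q + 6.
P'(u) = 2u + 4 vanishes at u ∈ {-2}; Q'(v) = 2v + 6 vanishes at v ∈ {-3}.
Local minima of P (where P''>0): P(-2)=-4. Local minima of Q: Q(-3)=-9.
So the global minimum of E is P(-2) + Q(-3) + 6 = -4 − 9 + 6 = -7, attained at (-2, -3).

(-2, -3)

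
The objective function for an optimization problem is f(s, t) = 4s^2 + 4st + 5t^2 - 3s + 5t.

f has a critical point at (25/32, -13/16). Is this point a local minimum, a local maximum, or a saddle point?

The Hessian of f is constant: H = [[8, 4], [4, 10]].
det(H) = 8·10 − 4² = 64.
det(H) > 0 and tr(H) = 18 > 0, so H is positive definite and the point is a local minimum.

local minimum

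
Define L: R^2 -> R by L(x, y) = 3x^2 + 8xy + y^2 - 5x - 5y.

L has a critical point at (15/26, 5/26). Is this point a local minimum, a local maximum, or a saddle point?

saddle point

The Hessian of L is constant: H = [[6, 8], [8, 2]].
det(H) = 6·2 − 8² = -52.
Since det(H) < 0, H is indefinite and the critical point is a saddle point.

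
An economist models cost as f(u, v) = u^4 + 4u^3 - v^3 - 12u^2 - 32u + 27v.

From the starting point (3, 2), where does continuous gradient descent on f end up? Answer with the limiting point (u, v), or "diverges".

(2, -3)

f is separable, so gradient descent decouples: u follows -∂f/∂u, v follows -∂f/∂v.
∂f/∂u = 4(u - 2)(u + 1)(u + 4); at u=3 this is 112, so u decreases.
∂f/∂v = -3(v - 3)(v + 3); at v=2 this is 15, so v decreases.
u converges to its nearest critical value 2 (a local min of the u-part); v converges to -3. The iterate converges to (2, -3).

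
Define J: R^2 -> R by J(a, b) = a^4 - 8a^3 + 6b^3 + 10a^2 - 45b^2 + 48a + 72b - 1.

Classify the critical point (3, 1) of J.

The mixed partial ∂²J/∂a∂b is 0, so the Hessian at any point is diag(J_aa, J_bb) = diag(4(3a^2 - 12a + 5), 18(2b - 5)).
At (3, 1): H = diag(-16, -54).
Both eigenvalues are negative, so H is negative definite: a local maximum.

local maximum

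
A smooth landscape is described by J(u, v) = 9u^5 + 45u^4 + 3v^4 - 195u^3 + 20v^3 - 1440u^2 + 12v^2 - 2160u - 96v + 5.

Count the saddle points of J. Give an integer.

6

J separates as a function of u plus a function of v, so ∇J=0 decouples.
∂J/∂u = 45(u - 4)(u + 1)(u + 3)(u + 4) = 0 at u ∈ {-4, -3, -1, 4}; ∂J/∂v = 12(v - 1)(v + 2)(v + 4) = 0 at v ∈ {-4, -2, 1}.
The Hessian is diagonal: diag(J_uu, J_vv). Second derivatives: J_uu(-4)=-1080, J_uu(-3)=630, J_uu(-1)=-1350, J_uu(4)=12600; J_vv(-4)=120, J_vv(-2)=-72, J_vv(1)=180.
Saddle points occur where the two diagonal entries have opposite signs: (-4, -4), (-4, 1), (-3, -2), (-1, -4), (-1, 1), (4, -2). Count: 6.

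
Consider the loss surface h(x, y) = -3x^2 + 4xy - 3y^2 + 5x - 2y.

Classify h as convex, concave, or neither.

concave

h is quadratic, so its Hessian is the constant matrix H = [[-6, 4], [4, -6]].
det(H) = 20, tr(H) = -12.
det(H) > 0 and tr(H) < 0, so H is negative definite everywhere: concave.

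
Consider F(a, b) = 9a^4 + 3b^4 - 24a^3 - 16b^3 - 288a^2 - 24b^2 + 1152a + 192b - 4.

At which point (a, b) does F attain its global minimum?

(-4, -2)

F(a,b) separates as P(a) + Q(b) − 4, so its minimum is min P + min Q − 4.
P'(a) = 36(a - 4)(a - 2)(a + 4) vanishes at a ∈ {-4, 2, 4}; Q'(b) = 12(b - 4)(b - 2)(b + 2) vanishes at b ∈ {-2, 2, 4}.
Local minima of P (where P''>0): P(-4)=-5376, P(4)=768. Local minima of Q: Q(-2)=-304, Q(4)=128.
So the global minimum of F is P(-4) + Q(-2) − 4 = -5376 − 304 − 4 = -5684, attained at (-4, -2).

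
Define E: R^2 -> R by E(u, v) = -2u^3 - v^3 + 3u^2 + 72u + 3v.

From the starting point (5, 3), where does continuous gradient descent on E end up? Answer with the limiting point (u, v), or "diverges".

E is separable, so gradient descent decouples: u follows -∂E/∂u, v follows -∂E/∂v.
∂E/∂u = -6(u - 4)(u + 3); at u=5 this is -48, so u increases.
∂E/∂v = -3(v - 1)(v + 1); at v=3 this is -24, so v increases.
The u-coordinate has no critical point in that direction and runs off to infinity.

diverges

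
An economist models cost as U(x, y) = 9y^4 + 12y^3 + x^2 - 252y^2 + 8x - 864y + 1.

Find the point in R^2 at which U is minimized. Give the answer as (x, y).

(-4, 4)

U(x,y) separates as P(x) + Q(y) + 1, so its minimum is min P + min Q + 1.
P'(x) = 2x + 8 vanishes at x ∈ {-4}; Q'(y) = 36(y - 4)(y + 2)(y + 3) vanishes at y ∈ {-3, -2, 4}.
Local minima of P (where P''>0): P(-4)=-16. Local minima of Q: Q(-3)=729, Q(4)=-4416.
So the global minimum of U is P(-4) + Q(4) + 1 = -16 − 4416 + 1 = -4431, attained at (-4, 4).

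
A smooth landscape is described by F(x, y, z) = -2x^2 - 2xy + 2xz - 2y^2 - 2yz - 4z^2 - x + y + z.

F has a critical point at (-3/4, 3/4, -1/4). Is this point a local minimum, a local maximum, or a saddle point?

The Hessian is constant: H = [[-4, -2, 2], [-2, -4, -2], [2, -2, -8]].
Leading principal minors: Δ₁ = -4, Δ₂ = 12, Δ₃ = -48.
The minors alternate sign starting negative (−, +, −), so H is negative definite: a local maximum.

local maximum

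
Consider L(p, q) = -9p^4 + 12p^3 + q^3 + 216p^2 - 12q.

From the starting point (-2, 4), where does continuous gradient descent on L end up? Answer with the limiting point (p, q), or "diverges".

L is separable, so gradient descent decouples: p follows -∂L/∂p, q follows -∂L/∂q.
∂L/∂p = -36p(p - 4)(p + 3); at p=-2 this is -432, so p increases.
∂L/∂q = 3(q - 2)(q + 2); at q=4 this is 36, so q decreases.
p converges to its nearest critical value 0 (a local min of the p-part); q converges to 2. The iterate converges to (0, 2).

(0, 2)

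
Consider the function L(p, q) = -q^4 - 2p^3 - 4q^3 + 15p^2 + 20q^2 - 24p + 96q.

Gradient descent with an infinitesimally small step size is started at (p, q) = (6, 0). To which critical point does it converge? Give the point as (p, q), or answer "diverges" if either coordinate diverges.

L is separable, so gradient descent decouples: p follows -∂L/∂p, q follows -∂L/∂q.
∂L/∂p = -6(p - 4)(p - 1); at p=6 this is -60, so p increases.
∂L/∂q = -4(q - 3)(q + 2)(q + 4); at q=0 this is 96, so q decreases.
The p-coordinate has no critical point in that direction and runs off to infinity.

diverges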